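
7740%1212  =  468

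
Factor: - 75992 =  - 2^3*7^1*23^1*59^1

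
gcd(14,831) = 1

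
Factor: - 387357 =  - 3^1*129119^1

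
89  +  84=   173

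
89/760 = 89/760 = 0.12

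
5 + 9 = 14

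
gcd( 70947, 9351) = 9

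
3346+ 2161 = 5507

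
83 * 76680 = 6364440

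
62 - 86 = - 24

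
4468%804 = 448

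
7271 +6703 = 13974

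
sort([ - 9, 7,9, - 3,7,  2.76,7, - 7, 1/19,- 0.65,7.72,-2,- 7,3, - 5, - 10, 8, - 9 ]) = [ - 10, - 9,-9, - 7,- 7, - 5, - 3 ,-2, - 0.65,1/19,  2.76,3,  7,7, 7,  7.72,8 , 9] 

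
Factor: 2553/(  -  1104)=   -  37/16=- 2^( - 4 )*37^1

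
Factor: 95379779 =11^1*47^1*184487^1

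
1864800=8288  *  225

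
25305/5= 5061 =5061.00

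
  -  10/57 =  - 1 + 47/57  =  - 0.18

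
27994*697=19511818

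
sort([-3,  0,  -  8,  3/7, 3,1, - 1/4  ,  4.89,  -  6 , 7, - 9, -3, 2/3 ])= [ - 9, - 8 ,-6, - 3,  -  3, - 1/4,0, 3/7,2/3,1,  3,  4.89, 7]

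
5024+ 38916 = 43940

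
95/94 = 95/94= 1.01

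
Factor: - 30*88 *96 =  -2^9*3^2*5^1*11^1 = - 253440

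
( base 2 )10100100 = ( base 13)C8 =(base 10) 164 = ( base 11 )13a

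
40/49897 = 40/49897 = 0.00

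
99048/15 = 33016/5 = 6603.20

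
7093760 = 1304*5440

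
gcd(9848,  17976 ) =8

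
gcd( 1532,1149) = 383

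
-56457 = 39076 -95533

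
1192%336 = 184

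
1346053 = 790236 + 555817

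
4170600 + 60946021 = 65116621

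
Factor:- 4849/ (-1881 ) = 3^(-2)*11^(-1)*13^1*19^( - 1 )*373^1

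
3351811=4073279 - 721468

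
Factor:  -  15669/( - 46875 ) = 3^1*5^ ( - 6)*1741^1 = 5223/15625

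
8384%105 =89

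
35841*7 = 250887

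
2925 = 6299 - 3374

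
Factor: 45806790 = 2^1*3^1*5^1*967^1*1579^1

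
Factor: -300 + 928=628 = 2^2*157^1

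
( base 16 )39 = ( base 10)57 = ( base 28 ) 21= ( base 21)2f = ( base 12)49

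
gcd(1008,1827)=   63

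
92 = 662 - 570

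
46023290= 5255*8758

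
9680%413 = 181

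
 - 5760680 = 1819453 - 7580133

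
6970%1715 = 110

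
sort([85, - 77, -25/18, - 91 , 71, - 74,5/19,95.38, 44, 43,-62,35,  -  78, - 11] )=[- 91, -78, - 77, - 74, - 62 , - 11,- 25/18,5/19,  35,43,44,71, 85,95.38 ]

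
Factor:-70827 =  - 3^1*23609^1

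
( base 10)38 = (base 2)100110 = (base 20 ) 1I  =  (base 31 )17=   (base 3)1102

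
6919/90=6919/90 = 76.88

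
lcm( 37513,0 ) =0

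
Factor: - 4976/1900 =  -2^2*5^( - 2)*19^( - 1) * 311^1 = - 1244/475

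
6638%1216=558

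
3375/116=3375/116 = 29.09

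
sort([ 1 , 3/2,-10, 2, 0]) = [ - 10 , 0, 1, 3/2,2]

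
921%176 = 41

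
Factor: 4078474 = 2^1*167^1*12211^1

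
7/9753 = 7/9753 = 0.00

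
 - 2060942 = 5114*( - 403 )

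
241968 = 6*40328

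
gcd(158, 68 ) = 2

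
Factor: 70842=2^1 *3^1 * 11807^1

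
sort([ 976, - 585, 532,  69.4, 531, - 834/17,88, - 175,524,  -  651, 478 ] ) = [ - 651, - 585, - 175, - 834/17, 69.4, 88,478, 524,531, 532, 976]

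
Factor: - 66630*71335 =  - 2^1* 3^1*5^2*11^1 *1297^1*2221^1 = - 4753051050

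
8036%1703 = 1224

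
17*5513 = 93721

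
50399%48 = 47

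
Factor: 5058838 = 2^1*2529419^1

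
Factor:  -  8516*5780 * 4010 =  -197382144800 = - 2^5*5^2*17^2 * 401^1*2129^1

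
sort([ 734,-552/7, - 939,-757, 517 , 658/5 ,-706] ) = [-939, - 757, - 706,-552/7, 658/5,517,734 ] 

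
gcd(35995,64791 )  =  7199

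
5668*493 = 2794324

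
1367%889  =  478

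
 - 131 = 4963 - 5094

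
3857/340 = 11 + 117/340  =  11.34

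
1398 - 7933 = - 6535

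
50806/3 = 16935 + 1/3= 16935.33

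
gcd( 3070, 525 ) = 5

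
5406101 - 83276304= - 77870203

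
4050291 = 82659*49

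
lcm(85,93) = 7905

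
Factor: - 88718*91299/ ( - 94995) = 2^1*3^( - 1)*5^(-1)*7^1*13^1*2111^ (-1)*2341^1*6337^1 = 2699954894/31665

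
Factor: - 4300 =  - 2^2* 5^2*43^1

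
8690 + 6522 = 15212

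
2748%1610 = 1138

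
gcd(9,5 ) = 1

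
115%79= 36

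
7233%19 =13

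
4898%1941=1016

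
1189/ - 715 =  - 1189/715 = - 1.66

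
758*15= 11370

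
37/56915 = 37/56915= 0.00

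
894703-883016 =11687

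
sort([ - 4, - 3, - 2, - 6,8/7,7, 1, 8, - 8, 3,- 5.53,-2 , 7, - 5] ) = [ - 8, - 6,-5.53, - 5 , - 4, - 3, - 2, - 2,  1 , 8/7, 3,7,7,8 ]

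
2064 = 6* 344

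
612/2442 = 102/407= 0.25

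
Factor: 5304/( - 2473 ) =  - 2^3*3^1*13^1 *17^1*2473^(-1) 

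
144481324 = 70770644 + 73710680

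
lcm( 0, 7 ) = 0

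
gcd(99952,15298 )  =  2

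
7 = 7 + 0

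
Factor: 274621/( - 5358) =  - 2^( - 1 ) * 3^ (-1) *19^ (  -  1)*5843^1 =- 5843/114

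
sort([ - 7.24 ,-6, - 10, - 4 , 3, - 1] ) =[ - 10, - 7.24, - 6, - 4, - 1, 3 ]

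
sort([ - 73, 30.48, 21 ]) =[ - 73,21, 30.48] 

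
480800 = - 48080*( - 10) 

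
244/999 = 244/999=0.24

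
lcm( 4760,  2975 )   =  23800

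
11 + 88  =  99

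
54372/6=9062 = 9062.00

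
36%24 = 12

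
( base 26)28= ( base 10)60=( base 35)1p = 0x3c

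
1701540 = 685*2484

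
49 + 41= 90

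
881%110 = 1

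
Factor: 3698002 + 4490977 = 89^1*101^1*911^1 = 8188979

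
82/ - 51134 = -1+25526/25567 = - 0.00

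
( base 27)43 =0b1101111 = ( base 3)11010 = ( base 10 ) 111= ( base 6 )303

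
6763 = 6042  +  721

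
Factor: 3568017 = 3^1*1189339^1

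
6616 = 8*827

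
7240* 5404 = 39124960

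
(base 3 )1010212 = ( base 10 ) 833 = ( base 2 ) 1101000001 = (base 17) 2F0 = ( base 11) 698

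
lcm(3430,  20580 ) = 20580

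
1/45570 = 1/45570=0.00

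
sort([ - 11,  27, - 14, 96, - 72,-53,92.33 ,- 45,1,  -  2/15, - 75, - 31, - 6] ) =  [ - 75, - 72,  -  53, - 45 ,  -  31,-14 , - 11, - 6, - 2/15,  1,27,92.33 , 96 ] 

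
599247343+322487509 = 921734852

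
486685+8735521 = 9222206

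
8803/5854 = 1 + 2949/5854 = 1.50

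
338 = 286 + 52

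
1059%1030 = 29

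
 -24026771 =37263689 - 61290460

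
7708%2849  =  2010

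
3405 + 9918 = 13323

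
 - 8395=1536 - 9931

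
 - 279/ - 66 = 93/22 = 4.23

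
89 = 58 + 31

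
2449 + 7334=9783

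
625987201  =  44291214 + 581695987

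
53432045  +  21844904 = 75276949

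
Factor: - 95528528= - 2^4*5970533^1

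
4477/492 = 9 + 49/492=9.10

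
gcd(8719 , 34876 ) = 8719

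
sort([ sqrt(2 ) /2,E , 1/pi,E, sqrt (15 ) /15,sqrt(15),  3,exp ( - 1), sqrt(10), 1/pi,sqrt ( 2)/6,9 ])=[sqrt(2 )/6,sqrt(15)/15,1/pi,1/pi,exp ( - 1),sqrt( 2) /2,E,E , 3 , sqrt( 10),sqrt( 15), 9]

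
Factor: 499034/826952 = 2^(-2)  *7^(-1) * 14767^(-1)*249517^1 = 249517/413476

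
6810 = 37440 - 30630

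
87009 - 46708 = 40301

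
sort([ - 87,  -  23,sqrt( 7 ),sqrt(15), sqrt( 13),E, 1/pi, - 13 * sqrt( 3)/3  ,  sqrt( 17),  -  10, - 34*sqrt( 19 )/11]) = [-87,-23, - 34*sqrt( 19 ) /11, - 10, - 13*sqrt( 3) /3,1/pi,sqrt ( 7),E,sqrt(13),sqrt( 15),sqrt( 17) ]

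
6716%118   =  108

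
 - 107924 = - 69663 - 38261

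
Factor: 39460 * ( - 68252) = - 2693223920 = -2^4*5^1 * 113^1*151^1*1973^1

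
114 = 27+87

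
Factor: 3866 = 2^1 * 1933^1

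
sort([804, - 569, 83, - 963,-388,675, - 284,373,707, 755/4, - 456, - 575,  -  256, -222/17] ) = [ - 963, - 575, - 569, - 456, - 388, - 284, -256, - 222/17 , 83,755/4, 373,675,707,804]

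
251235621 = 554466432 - 303230811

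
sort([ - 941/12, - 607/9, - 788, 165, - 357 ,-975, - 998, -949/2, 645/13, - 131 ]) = [- 998, -975, - 788, - 949/2, - 357, -131, - 941/12, - 607/9, 645/13,165]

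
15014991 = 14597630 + 417361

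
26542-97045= - 70503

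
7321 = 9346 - 2025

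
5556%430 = 396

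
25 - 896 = - 871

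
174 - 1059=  - 885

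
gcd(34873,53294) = 1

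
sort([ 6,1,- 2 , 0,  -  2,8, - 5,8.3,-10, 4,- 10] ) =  [  -  10  , - 10, -5, - 2, - 2 , 0, 1,4,6,8,8.3] 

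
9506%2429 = 2219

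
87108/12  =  7259 = 7259.00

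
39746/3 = 39746/3 = 13248.67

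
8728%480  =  88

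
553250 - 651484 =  - 98234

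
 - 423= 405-828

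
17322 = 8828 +8494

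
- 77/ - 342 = 77/342 =0.23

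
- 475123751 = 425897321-901021072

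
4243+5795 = 10038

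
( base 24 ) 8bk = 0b1001100011100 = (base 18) f1e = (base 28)66k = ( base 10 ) 4892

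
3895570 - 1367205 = 2528365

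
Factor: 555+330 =885 = 3^1*5^1*59^1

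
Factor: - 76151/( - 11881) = 109^( - 2)*271^1*281^1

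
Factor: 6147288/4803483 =2^3*3^1 * 7^1* 12197^1*1601161^( - 1) = 2049096/1601161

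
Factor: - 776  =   - 2^3*97^1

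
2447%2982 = 2447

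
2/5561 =2/5561 = 0.00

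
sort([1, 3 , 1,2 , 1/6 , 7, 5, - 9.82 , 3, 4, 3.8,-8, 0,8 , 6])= [ - 9.82,-8,0,1/6,1, 1, 2, 3, 3,3.8, 4,5, 6 , 7,8 ]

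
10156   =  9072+1084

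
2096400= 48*43675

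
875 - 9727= - 8852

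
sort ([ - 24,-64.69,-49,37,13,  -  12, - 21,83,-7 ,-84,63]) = [ - 84,-64.69,-49, -24, - 21 ,-12 , - 7,13 , 37, 63,83] 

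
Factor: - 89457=-3^1*29819^1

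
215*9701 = 2085715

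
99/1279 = 99/1279=0.08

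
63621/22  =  2891 + 19/22  =  2891.86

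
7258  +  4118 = 11376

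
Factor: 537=3^1*179^1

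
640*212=135680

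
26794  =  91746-64952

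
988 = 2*494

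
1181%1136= 45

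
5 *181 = 905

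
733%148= 141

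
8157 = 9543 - 1386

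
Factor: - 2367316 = - 2^2*7^1*59^1*1433^1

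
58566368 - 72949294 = - 14382926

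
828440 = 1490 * 556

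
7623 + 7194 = 14817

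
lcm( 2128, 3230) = 180880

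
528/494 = 264/247 = 1.07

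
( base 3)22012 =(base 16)dd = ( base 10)221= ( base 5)1341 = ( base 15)eb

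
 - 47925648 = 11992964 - 59918612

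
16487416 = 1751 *9416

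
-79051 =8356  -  87407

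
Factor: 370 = 2^1*5^1*37^1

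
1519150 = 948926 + 570224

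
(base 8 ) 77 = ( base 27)29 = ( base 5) 223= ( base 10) 63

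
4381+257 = 4638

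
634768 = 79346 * 8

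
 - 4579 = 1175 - 5754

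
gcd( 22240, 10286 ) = 278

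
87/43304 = 87/43304 = 0.00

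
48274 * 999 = 48225726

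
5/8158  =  5/8158 = 0.00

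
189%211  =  189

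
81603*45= 3672135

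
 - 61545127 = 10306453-71851580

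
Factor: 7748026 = 2^1*11^1 * 13^1 * 27091^1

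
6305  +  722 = 7027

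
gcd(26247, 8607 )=3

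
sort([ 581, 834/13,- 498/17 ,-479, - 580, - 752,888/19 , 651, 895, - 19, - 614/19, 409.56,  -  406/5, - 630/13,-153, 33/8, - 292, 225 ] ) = [ - 752, - 580, - 479, - 292, - 153, -406/5 ,- 630/13,-614/19, - 498/17, - 19,  33/8,  888/19, 834/13,225,409.56, 581,651, 895]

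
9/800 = 9/800 = 0.01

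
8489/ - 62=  - 8489/62 = - 136.92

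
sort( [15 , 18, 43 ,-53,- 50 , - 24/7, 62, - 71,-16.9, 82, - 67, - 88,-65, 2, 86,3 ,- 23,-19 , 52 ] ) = [ - 88, - 71, - 67, -65,  -  53, - 50,-23, - 19 ,-16.9,-24/7 , 2 , 3,15,18,43,52,62,  82,86 ]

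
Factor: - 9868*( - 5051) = 2^2*2467^1*5051^1  =  49843268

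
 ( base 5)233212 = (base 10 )8557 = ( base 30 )9f7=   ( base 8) 20555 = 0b10000101101101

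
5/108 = 5/108 =0.05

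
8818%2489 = 1351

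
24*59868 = 1436832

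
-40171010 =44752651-84923661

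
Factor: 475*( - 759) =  - 360525 = - 3^1*5^2  *  11^1 *19^1*23^1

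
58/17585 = 58/17585=0.00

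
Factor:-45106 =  - 2^1*19^1*1187^1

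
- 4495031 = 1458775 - 5953806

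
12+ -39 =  - 27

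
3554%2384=1170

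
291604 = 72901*4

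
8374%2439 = 1057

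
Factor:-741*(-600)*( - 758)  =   - 2^4* 3^2*5^2*13^1*19^1*379^1 = - 337006800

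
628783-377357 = 251426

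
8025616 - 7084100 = 941516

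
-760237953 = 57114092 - 817352045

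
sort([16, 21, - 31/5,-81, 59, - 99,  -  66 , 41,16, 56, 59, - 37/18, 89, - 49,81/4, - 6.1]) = [ - 99, - 81, - 66, - 49, - 31/5, - 6.1, -37/18, 16, 16, 81/4, 21,41, 56,  59, 59, 89]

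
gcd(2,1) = 1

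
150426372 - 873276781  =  -722850409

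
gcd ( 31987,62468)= 1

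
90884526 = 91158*997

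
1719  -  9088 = -7369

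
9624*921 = 8863704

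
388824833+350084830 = 738909663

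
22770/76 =11385/38 = 299.61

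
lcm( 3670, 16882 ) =84410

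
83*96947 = 8046601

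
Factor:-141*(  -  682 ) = 96162 = 2^1*3^1 * 11^1 * 31^1*47^1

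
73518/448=164  +  23/224 = 164.10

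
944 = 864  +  80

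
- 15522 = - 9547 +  - 5975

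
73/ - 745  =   - 73/745 = - 0.10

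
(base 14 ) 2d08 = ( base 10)8044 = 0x1f6c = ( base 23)f4h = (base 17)1ae3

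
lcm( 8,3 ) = 24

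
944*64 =60416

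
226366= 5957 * 38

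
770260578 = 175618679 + 594641899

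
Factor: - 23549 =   -  23549^1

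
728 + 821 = 1549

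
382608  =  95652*4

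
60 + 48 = 108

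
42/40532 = 21/20266 = 0.00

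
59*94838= 5595442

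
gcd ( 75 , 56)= 1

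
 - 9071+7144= - 1927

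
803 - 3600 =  - 2797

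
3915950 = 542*7225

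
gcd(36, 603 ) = 9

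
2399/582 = 2399/582 = 4.12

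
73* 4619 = 337187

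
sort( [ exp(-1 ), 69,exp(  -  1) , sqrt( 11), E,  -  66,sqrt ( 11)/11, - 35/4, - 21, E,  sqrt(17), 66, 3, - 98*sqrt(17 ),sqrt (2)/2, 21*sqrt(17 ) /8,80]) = [ - 98*sqrt( 17) , - 66,-21,  -  35/4,  sqrt(11) /11, exp(  -  1), exp( - 1 ) , sqrt(2)/2, E, E, 3, sqrt(11 ),sqrt(17), 21*sqrt( 17)/8, 66 , 69,80] 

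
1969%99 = 88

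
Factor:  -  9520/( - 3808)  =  5/2 = 2^( - 1 )*5^1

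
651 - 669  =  -18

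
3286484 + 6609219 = 9895703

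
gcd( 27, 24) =3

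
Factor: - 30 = -2^1*3^1*5^1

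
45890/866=52 + 429/433 = 52.99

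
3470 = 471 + 2999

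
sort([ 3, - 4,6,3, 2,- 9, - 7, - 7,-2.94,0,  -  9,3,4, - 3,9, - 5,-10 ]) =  [ - 10, - 9,-9,-7,  -  7,-5,  -  4,-3, - 2.94,0,2,3,3, 3 , 4,6, 9] 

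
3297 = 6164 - 2867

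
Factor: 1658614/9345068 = 829307/4672534 = 2^( - 1)*41^1*79^( - 1)*113^1*179^1*29573^( - 1 )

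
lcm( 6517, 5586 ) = 39102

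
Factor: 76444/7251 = 2^2*3^ (-1)*29^1*659^1 * 2417^( - 1)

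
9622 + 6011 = 15633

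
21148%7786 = 5576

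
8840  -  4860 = 3980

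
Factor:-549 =-3^2*61^1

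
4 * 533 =2132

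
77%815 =77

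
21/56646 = 7/18882 = 0.00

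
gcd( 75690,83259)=7569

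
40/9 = 40/9 = 4.44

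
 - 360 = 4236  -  4596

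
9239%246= 137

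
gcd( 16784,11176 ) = 8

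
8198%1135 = 253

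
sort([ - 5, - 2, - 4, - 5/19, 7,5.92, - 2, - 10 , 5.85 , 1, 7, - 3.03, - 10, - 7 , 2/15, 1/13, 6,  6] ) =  [  -  10, - 10, - 7, - 5, - 4,  -  3.03, - 2, - 2, - 5/19,1/13,2/15,1,  5.85, 5.92 , 6, 6,7,7]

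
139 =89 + 50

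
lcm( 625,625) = 625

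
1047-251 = 796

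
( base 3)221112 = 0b1010110001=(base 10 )689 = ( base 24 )14H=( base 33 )kt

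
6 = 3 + 3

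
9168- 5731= 3437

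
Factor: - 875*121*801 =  - 3^2*5^3*7^1 * 11^2*89^1  =  - 84805875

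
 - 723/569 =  - 2 + 415/569 = - 1.27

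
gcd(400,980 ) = 20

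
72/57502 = 36/28751 = 0.00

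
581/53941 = 581/53941= 0.01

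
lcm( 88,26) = 1144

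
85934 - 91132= -5198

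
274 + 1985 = 2259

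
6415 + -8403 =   -  1988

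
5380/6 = 896 + 2/3  =  896.67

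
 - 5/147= - 1 + 142/147 = - 0.03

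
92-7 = 85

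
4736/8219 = 4736/8219 = 0.58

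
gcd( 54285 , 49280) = 385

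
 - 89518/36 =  - 2487+7/18=- 2486.61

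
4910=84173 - 79263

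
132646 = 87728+44918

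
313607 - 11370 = 302237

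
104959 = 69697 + 35262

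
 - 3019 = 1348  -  4367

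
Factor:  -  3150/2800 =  - 2^(-3)*3^2 = -  9/8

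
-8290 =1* (-8290)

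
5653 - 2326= 3327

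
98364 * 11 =1082004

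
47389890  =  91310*519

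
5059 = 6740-1681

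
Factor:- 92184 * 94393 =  - 2^3 *3^1*13^1* 23^1 * 53^1 * 137^1*167^1 = - 8701524312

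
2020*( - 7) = -14140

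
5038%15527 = 5038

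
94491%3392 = 2907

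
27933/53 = 527 + 2/53 = 527.04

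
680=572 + 108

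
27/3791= 27/3791 = 0.01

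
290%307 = 290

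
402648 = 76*5298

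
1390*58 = 80620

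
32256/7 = 4608 =4608.00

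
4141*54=223614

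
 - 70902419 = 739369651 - 810272070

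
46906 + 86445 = 133351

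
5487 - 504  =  4983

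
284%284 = 0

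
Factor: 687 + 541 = 2^2*307^1 = 1228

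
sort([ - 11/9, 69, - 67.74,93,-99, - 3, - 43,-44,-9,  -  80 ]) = [ - 99, - 80, - 67.74, - 44, - 43,-9,-3 ,  -  11/9,69, 93 ] 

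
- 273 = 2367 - 2640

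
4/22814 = 2/11407=0.00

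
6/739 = 6/739 = 0.01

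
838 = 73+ 765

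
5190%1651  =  237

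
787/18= 43 + 13/18 = 43.72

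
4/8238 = 2/4119 = 0.00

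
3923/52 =75 + 23/52 = 75.44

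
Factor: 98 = 2^1 *7^2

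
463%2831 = 463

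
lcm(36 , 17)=612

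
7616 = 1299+6317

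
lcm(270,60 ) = 540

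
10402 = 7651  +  2751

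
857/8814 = 857/8814 = 0.10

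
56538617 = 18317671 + 38220946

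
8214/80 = 4107/40 = 102.67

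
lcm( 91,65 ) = 455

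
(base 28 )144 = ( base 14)484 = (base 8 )1604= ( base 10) 900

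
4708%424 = 44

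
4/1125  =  4/1125 =0.00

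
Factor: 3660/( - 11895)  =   - 2^2 * 13^( - 1 ) = -4/13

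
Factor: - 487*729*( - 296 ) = 105086808 = 2^3*3^6 * 37^1*487^1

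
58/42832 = 29/21416 = 0.00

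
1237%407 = 16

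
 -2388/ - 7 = 341+1/7 = 341.14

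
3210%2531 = 679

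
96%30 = 6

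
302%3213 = 302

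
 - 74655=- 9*8295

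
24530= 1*24530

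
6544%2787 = 970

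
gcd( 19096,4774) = 4774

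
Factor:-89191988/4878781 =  - 2^2*2179^ ( - 1 )*2239^(-1) * 22297997^1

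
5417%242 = 93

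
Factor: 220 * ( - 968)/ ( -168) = 2^2*3^(-1)*5^1*7^( - 1) *11^3= 26620/21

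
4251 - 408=3843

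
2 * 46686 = 93372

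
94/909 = 94/909=0.10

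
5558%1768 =254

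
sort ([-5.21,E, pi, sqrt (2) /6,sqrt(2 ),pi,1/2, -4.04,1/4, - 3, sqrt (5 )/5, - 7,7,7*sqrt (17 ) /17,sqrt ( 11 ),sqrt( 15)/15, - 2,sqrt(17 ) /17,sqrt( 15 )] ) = [ - 7, -5.21, - 4.04, - 3, - 2,sqrt( 2)/6,sqrt(17 ) /17,1/4, sqrt(15 )/15, sqrt( 5 ) /5, 1/2,sqrt( 2 ), 7*sqrt(17)/17,E,pi,pi,sqrt( 11),sqrt(15),7 ] 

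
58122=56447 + 1675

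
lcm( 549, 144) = 8784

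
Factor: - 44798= - 2^1 * 13^1*1723^1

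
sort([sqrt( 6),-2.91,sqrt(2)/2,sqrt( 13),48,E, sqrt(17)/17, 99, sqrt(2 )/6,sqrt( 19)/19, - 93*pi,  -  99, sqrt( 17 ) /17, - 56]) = [ - 93*pi, - 99,-56, - 2.91, sqrt(19)/19, sqrt( 2 )/6,sqrt(17) /17, sqrt(17 ) /17,sqrt(  2 )/2, sqrt( 6),E, sqrt(13 ), 48,  99]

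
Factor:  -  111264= - 2^5*3^1 * 19^1 * 61^1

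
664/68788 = 166/17197 = 0.01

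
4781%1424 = 509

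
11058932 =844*13103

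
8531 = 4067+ 4464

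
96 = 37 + 59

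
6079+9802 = 15881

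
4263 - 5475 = - 1212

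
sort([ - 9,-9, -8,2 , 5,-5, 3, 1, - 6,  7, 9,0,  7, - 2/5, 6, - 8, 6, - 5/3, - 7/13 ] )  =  [ - 9,-9,- 8 , - 8,  -  6, - 5 , - 5/3 , - 7/13, - 2/5,0, 1, 2, 3,5,6 , 6, 7, 7, 9]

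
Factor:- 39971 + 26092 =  - 13879^1 = - 13879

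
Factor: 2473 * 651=1609923  =  3^1*7^1*31^1*2473^1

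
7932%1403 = 917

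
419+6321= 6740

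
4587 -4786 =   -  199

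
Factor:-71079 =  - 3^1  *  19^1*29^1*43^1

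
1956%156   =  84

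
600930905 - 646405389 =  - 45474484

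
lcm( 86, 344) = 344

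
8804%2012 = 756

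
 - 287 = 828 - 1115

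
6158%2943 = 272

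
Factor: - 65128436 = -2^2  *37^1*101^1 * 4357^1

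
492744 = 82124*6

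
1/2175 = 1/2175 = 0.00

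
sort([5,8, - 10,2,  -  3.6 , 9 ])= [ - 10, -3.6,2,5 , 8 , 9]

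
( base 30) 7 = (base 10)7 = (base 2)111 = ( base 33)7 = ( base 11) 7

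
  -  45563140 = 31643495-77206635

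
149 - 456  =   - 307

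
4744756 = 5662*838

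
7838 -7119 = 719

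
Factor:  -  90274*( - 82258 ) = 2^2*11^1* 3739^1*45137^1 = 7425758692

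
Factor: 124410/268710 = 319/689 = 11^1*13^(-1 ) *29^1*53^( - 1 )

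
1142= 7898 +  - 6756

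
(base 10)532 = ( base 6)2244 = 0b1000010100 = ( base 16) 214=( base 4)20110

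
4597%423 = 367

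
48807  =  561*87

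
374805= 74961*5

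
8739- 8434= 305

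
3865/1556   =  3865/1556 = 2.48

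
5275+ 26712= 31987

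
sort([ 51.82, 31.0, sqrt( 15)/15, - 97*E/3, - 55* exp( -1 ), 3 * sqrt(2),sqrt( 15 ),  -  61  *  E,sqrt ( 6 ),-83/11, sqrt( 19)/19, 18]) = [-61*E,-97*E/3, - 55*exp( - 1), - 83/11,sqrt( 19) /19, sqrt (15)/15,sqrt ( 6),sqrt( 15), 3*sqrt( 2 ),18, 31.0, 51.82]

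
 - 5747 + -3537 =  - 9284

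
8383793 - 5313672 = 3070121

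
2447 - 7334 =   -  4887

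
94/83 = 1 + 11/83 = 1.13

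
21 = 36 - 15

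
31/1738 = 31/1738 = 0.02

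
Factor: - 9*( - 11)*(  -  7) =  - 693 = - 3^2*7^1*11^1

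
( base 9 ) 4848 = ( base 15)1108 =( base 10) 3608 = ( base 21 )83h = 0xe18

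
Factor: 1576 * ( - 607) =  - 956632  =  - 2^3*197^1 *607^1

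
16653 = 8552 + 8101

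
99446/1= 99446= 99446.00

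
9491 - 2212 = 7279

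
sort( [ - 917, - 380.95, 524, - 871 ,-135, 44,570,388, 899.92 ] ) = [- 917, - 871, - 380.95, - 135,44, 388 , 524,570, 899.92]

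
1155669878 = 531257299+624412579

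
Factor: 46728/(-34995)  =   - 15576/11665 = -  2^3*3^1*5^( - 1)*11^1*59^1*2333^( - 1 ) 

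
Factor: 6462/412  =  2^ ( - 1 )*3^2*103^ ( - 1)*359^1 = 3231/206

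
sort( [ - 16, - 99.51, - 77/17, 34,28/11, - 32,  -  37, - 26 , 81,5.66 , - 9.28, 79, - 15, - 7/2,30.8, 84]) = [ - 99.51, - 37, - 32, - 26, - 16, - 15, - 9.28, - 77/17,  -  7/2 , 28/11,  5.66 , 30.8,34, 79, 81, 84] 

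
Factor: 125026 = 2^1*11^1*5683^1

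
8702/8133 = 8702/8133 = 1.07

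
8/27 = 8/27=0.30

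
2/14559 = 2/14559 = 0.00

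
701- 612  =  89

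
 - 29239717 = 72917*( - 401)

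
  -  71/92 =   -  71/92=- 0.77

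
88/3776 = 11/472 = 0.02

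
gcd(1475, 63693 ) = 1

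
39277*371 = 14571767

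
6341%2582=1177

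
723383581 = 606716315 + 116667266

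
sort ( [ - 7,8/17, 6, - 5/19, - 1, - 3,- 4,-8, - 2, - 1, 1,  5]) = [- 8, - 7 , - 4, - 3, - 2, - 1, - 1, - 5/19, 8/17,1,5, 6 ] 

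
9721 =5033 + 4688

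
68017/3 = 68017/3 = 22672.33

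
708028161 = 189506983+518521178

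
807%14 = 9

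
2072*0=0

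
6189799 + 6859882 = 13049681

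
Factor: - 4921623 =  - 3^2 * 7^1*78121^1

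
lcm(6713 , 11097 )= 543753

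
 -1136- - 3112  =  1976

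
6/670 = 3/335 = 0.01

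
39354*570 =22431780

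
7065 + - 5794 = 1271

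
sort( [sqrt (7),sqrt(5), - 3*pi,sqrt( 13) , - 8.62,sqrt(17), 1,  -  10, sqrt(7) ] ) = [ - 10, - 3*pi, - 8.62,  1,sqrt (5 ),sqrt(7), sqrt(7),sqrt(13 ) , sqrt(17) ]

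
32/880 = 2/55 = 0.04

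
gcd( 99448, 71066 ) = 2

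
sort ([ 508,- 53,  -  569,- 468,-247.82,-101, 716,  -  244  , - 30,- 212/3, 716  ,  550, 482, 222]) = [-569, - 468 , - 247.82 , - 244,  -  101, - 212/3,  -  53 ,- 30 , 222, 482,508,  550, 716,  716]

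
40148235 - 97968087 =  - 57819852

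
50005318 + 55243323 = 105248641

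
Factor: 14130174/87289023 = 4710058/29096341 = 2^1*47^1 * 89^1* 151^( - 1) * 233^( - 1)*563^1*827^(  -  1)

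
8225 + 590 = 8815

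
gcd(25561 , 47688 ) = 1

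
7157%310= 27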